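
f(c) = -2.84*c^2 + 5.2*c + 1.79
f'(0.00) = 5.20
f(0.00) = 1.79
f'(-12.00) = 73.36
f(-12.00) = -469.57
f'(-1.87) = 15.82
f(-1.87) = -17.87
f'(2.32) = -7.98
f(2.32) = -1.43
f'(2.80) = -10.70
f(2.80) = -5.92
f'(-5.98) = 39.17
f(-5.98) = -130.87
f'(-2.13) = 17.30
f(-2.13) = -22.17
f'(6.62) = -32.40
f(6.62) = -88.25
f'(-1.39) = 13.10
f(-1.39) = -10.93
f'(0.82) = 0.54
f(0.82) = 4.14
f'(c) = 5.2 - 5.68*c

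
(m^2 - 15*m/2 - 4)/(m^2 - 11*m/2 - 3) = (m - 8)/(m - 6)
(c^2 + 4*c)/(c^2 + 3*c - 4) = c/(c - 1)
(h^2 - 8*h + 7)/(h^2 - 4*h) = (h^2 - 8*h + 7)/(h*(h - 4))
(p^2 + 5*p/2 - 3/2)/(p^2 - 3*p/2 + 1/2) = (p + 3)/(p - 1)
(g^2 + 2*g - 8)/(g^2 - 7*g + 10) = (g + 4)/(g - 5)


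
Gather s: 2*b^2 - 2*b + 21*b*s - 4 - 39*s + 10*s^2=2*b^2 - 2*b + 10*s^2 + s*(21*b - 39) - 4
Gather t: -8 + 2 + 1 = -5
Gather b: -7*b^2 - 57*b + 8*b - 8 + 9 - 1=-7*b^2 - 49*b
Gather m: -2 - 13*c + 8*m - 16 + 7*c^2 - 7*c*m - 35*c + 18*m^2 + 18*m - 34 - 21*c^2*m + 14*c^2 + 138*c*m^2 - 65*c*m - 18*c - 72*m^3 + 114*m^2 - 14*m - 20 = 21*c^2 - 66*c - 72*m^3 + m^2*(138*c + 132) + m*(-21*c^2 - 72*c + 12) - 72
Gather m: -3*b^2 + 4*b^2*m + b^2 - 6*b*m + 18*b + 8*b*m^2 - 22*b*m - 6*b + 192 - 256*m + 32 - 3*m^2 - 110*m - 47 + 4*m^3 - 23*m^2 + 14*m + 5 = -2*b^2 + 12*b + 4*m^3 + m^2*(8*b - 26) + m*(4*b^2 - 28*b - 352) + 182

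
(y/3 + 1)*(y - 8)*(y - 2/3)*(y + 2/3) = y^4/3 - 5*y^3/3 - 220*y^2/27 + 20*y/27 + 32/9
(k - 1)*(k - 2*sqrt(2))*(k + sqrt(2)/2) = k^3 - 3*sqrt(2)*k^2/2 - k^2 - 2*k + 3*sqrt(2)*k/2 + 2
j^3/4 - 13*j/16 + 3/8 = (j/4 + 1/2)*(j - 3/2)*(j - 1/2)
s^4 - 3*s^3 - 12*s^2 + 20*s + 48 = (s - 4)*(s - 3)*(s + 2)^2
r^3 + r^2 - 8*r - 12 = (r - 3)*(r + 2)^2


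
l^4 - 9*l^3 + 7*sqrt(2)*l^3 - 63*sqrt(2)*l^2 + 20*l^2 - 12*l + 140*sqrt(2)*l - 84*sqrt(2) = (l - 6)*(l - 2)*(l - 1)*(l + 7*sqrt(2))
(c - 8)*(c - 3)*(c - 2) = c^3 - 13*c^2 + 46*c - 48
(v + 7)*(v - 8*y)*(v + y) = v^3 - 7*v^2*y + 7*v^2 - 8*v*y^2 - 49*v*y - 56*y^2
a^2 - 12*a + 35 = (a - 7)*(a - 5)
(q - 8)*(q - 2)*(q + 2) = q^3 - 8*q^2 - 4*q + 32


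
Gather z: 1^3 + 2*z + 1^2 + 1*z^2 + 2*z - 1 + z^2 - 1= 2*z^2 + 4*z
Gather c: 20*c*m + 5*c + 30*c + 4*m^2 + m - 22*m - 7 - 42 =c*(20*m + 35) + 4*m^2 - 21*m - 49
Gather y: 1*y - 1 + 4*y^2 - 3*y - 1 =4*y^2 - 2*y - 2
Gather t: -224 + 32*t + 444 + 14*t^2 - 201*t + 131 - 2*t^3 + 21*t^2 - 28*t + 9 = -2*t^3 + 35*t^2 - 197*t + 360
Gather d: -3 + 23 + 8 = 28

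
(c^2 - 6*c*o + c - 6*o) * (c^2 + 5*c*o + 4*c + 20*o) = c^4 - c^3*o + 5*c^3 - 30*c^2*o^2 - 5*c^2*o + 4*c^2 - 150*c*o^2 - 4*c*o - 120*o^2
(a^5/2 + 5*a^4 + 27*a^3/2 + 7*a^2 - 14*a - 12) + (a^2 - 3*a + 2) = a^5/2 + 5*a^4 + 27*a^3/2 + 8*a^2 - 17*a - 10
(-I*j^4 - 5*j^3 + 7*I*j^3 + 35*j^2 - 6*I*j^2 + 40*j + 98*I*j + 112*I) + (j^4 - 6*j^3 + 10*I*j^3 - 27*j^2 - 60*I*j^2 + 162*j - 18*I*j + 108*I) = j^4 - I*j^4 - 11*j^3 + 17*I*j^3 + 8*j^2 - 66*I*j^2 + 202*j + 80*I*j + 220*I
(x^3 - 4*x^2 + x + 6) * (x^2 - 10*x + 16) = x^5 - 14*x^4 + 57*x^3 - 68*x^2 - 44*x + 96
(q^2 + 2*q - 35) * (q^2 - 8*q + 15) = q^4 - 6*q^3 - 36*q^2 + 310*q - 525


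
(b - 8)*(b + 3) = b^2 - 5*b - 24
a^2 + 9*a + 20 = (a + 4)*(a + 5)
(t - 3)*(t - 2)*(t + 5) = t^3 - 19*t + 30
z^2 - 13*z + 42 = (z - 7)*(z - 6)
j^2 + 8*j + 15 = (j + 3)*(j + 5)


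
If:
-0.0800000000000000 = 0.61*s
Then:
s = -0.13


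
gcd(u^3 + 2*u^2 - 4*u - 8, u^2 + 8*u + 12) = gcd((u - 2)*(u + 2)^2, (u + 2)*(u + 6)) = u + 2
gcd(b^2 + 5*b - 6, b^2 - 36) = b + 6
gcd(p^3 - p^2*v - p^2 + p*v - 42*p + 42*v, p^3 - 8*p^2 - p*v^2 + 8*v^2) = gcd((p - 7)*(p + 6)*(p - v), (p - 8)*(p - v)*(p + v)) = p - v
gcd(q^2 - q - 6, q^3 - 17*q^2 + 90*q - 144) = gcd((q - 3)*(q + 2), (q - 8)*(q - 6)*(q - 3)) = q - 3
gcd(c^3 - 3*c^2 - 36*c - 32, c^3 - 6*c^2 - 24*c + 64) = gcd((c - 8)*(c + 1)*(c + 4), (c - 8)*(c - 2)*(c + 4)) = c^2 - 4*c - 32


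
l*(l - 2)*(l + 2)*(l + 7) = l^4 + 7*l^3 - 4*l^2 - 28*l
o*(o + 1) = o^2 + o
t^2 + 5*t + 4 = (t + 1)*(t + 4)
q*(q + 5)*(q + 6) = q^3 + 11*q^2 + 30*q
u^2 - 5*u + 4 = (u - 4)*(u - 1)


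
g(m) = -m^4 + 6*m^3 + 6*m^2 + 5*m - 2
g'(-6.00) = 1445.00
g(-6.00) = -2408.00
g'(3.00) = 95.00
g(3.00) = 148.00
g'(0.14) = 7.02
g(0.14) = -1.17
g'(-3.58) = 376.27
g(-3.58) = -382.56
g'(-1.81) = 65.97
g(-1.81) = -37.70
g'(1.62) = 54.67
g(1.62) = 40.47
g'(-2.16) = 103.37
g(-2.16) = -67.04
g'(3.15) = 96.38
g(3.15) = 162.36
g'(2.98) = 94.75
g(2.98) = 146.10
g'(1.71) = 58.15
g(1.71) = 45.55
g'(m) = -4*m^3 + 18*m^2 + 12*m + 5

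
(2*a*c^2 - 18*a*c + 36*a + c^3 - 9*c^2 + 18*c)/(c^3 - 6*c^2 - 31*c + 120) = (2*a*c - 12*a + c^2 - 6*c)/(c^2 - 3*c - 40)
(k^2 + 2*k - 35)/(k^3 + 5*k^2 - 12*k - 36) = (k^2 + 2*k - 35)/(k^3 + 5*k^2 - 12*k - 36)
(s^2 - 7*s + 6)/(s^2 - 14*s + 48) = (s - 1)/(s - 8)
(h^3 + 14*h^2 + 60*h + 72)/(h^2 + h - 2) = (h^2 + 12*h + 36)/(h - 1)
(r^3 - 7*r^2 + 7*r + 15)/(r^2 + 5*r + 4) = (r^2 - 8*r + 15)/(r + 4)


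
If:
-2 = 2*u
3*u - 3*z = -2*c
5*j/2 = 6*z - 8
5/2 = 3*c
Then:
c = 5/6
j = -64/15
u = -1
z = -4/9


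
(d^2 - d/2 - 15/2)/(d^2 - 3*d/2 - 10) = (d - 3)/(d - 4)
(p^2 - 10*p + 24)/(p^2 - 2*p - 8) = (p - 6)/(p + 2)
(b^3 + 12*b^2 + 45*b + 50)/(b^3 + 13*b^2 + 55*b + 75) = (b + 2)/(b + 3)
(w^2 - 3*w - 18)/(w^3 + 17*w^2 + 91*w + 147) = (w - 6)/(w^2 + 14*w + 49)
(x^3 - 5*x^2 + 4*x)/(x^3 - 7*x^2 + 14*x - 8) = x/(x - 2)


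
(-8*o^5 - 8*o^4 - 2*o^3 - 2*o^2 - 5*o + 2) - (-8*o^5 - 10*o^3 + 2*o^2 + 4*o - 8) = -8*o^4 + 8*o^3 - 4*o^2 - 9*o + 10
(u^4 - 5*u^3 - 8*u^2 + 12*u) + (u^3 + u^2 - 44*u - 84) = u^4 - 4*u^3 - 7*u^2 - 32*u - 84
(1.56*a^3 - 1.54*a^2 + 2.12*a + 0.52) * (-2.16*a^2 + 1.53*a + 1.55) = -3.3696*a^5 + 5.7132*a^4 - 4.5174*a^3 - 0.2666*a^2 + 4.0816*a + 0.806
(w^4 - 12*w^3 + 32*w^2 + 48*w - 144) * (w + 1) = w^5 - 11*w^4 + 20*w^3 + 80*w^2 - 96*w - 144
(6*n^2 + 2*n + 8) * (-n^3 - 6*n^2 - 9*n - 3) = -6*n^5 - 38*n^4 - 74*n^3 - 84*n^2 - 78*n - 24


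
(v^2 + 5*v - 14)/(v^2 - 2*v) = (v + 7)/v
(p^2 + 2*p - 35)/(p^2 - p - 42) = (-p^2 - 2*p + 35)/(-p^2 + p + 42)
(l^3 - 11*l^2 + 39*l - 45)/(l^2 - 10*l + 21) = (l^2 - 8*l + 15)/(l - 7)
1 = 1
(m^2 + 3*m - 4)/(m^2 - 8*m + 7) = (m + 4)/(m - 7)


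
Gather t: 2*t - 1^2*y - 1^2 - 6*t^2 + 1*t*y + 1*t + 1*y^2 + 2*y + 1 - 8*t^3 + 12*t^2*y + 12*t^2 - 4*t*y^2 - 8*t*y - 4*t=-8*t^3 + t^2*(12*y + 6) + t*(-4*y^2 - 7*y - 1) + y^2 + y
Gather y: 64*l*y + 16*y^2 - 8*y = 16*y^2 + y*(64*l - 8)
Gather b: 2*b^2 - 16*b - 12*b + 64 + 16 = 2*b^2 - 28*b + 80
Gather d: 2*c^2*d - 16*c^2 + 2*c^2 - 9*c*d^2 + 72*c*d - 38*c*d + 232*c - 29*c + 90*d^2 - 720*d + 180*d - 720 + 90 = -14*c^2 + 203*c + d^2*(90 - 9*c) + d*(2*c^2 + 34*c - 540) - 630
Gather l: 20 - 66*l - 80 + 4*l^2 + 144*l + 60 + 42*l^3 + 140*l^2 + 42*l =42*l^3 + 144*l^2 + 120*l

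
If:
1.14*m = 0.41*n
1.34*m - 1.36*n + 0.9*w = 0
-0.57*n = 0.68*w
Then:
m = 0.00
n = 0.00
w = 0.00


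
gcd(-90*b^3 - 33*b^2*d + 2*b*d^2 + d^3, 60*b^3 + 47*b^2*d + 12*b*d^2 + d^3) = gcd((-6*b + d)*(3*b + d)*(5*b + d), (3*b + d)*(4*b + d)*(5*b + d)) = 15*b^2 + 8*b*d + d^2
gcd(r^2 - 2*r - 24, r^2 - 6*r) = r - 6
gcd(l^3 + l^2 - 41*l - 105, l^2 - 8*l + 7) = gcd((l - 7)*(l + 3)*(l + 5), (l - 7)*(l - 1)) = l - 7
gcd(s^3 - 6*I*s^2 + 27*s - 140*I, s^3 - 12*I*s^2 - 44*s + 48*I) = s - 4*I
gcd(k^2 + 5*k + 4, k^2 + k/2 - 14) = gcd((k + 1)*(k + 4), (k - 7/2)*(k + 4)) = k + 4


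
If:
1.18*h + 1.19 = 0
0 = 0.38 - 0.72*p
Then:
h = -1.01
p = 0.53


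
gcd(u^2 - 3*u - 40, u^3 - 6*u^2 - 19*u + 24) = u - 8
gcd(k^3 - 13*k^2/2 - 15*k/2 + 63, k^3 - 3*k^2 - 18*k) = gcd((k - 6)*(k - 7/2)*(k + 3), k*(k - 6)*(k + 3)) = k^2 - 3*k - 18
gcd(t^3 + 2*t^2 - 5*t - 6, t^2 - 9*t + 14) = t - 2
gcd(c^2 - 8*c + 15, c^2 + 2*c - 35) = c - 5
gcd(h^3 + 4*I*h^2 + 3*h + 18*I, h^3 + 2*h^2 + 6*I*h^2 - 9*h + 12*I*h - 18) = h^2 + 6*I*h - 9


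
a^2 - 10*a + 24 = (a - 6)*(a - 4)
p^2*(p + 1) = p^3 + p^2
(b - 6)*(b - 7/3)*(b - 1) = b^3 - 28*b^2/3 + 67*b/3 - 14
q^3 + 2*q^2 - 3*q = q*(q - 1)*(q + 3)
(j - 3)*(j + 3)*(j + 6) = j^3 + 6*j^2 - 9*j - 54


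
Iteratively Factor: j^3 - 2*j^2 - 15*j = (j)*(j^2 - 2*j - 15) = j*(j - 5)*(j + 3)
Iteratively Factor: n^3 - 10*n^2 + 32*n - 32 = (n - 4)*(n^2 - 6*n + 8) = (n - 4)^2*(n - 2)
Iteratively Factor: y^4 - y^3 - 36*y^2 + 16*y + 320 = (y - 4)*(y^3 + 3*y^2 - 24*y - 80) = (y - 5)*(y - 4)*(y^2 + 8*y + 16) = (y - 5)*(y - 4)*(y + 4)*(y + 4)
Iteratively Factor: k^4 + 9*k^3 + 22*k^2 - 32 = (k + 2)*(k^3 + 7*k^2 + 8*k - 16) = (k + 2)*(k + 4)*(k^2 + 3*k - 4) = (k + 2)*(k + 4)^2*(k - 1)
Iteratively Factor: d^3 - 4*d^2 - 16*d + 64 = (d + 4)*(d^2 - 8*d + 16) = (d - 4)*(d + 4)*(d - 4)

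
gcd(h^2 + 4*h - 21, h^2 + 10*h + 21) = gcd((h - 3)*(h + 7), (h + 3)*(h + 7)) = h + 7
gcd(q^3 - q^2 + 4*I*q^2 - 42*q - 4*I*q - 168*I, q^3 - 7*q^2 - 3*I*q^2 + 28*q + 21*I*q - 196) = q^2 + q*(-7 + 4*I) - 28*I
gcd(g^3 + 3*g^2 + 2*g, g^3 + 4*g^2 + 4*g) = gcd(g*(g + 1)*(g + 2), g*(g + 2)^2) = g^2 + 2*g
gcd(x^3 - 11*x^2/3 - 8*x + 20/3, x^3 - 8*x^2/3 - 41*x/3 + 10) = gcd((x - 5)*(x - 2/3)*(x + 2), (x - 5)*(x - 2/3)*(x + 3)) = x^2 - 17*x/3 + 10/3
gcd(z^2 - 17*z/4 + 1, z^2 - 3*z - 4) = z - 4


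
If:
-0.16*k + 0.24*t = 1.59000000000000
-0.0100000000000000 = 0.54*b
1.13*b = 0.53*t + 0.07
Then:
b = -0.02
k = -10.19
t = -0.17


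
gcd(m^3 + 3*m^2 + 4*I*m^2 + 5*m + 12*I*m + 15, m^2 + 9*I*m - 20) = m + 5*I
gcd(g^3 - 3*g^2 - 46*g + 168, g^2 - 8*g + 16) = g - 4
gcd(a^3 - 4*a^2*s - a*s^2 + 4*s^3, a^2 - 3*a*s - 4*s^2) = -a^2 + 3*a*s + 4*s^2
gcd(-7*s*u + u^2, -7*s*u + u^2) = 7*s*u - u^2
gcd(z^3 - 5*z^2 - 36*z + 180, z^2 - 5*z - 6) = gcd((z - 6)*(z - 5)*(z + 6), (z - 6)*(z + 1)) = z - 6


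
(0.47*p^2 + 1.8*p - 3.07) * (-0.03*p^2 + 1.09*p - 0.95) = -0.0141*p^4 + 0.4583*p^3 + 1.6076*p^2 - 5.0563*p + 2.9165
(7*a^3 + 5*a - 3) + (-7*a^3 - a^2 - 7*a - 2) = -a^2 - 2*a - 5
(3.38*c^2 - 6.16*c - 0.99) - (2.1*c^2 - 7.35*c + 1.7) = 1.28*c^2 + 1.19*c - 2.69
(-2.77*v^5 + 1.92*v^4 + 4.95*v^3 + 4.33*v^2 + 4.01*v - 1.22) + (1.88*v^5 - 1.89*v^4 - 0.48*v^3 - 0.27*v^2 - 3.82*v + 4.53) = -0.89*v^5 + 0.03*v^4 + 4.47*v^3 + 4.06*v^2 + 0.19*v + 3.31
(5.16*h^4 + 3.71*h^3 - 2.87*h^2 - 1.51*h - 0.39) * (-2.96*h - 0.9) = -15.2736*h^5 - 15.6256*h^4 + 5.1562*h^3 + 7.0526*h^2 + 2.5134*h + 0.351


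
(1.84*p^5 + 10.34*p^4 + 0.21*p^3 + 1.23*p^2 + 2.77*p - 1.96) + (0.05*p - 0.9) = 1.84*p^5 + 10.34*p^4 + 0.21*p^3 + 1.23*p^2 + 2.82*p - 2.86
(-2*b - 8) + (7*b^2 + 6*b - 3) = 7*b^2 + 4*b - 11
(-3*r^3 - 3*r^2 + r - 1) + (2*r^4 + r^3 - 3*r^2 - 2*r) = 2*r^4 - 2*r^3 - 6*r^2 - r - 1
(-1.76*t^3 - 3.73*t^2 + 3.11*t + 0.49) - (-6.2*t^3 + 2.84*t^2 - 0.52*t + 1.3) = 4.44*t^3 - 6.57*t^2 + 3.63*t - 0.81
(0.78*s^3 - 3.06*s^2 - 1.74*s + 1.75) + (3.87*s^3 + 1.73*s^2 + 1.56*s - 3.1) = 4.65*s^3 - 1.33*s^2 - 0.18*s - 1.35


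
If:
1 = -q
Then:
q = -1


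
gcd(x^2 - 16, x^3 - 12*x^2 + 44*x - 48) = x - 4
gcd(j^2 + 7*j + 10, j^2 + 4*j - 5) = j + 5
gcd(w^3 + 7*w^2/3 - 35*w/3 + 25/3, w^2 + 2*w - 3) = w - 1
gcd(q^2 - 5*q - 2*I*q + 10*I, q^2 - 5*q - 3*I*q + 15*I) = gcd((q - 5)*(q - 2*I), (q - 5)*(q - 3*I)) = q - 5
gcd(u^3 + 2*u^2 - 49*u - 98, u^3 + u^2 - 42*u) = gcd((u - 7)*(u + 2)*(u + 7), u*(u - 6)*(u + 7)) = u + 7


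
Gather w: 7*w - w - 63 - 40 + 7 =6*w - 96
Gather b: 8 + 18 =26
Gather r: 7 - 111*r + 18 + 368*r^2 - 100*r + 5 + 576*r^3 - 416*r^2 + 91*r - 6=576*r^3 - 48*r^2 - 120*r + 24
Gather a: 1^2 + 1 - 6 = -4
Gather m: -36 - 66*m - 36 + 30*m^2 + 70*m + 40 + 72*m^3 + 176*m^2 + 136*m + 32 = 72*m^3 + 206*m^2 + 140*m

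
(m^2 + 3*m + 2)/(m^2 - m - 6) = (m + 1)/(m - 3)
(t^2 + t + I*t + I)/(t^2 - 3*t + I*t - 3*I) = (t + 1)/(t - 3)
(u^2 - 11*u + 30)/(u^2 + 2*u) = (u^2 - 11*u + 30)/(u*(u + 2))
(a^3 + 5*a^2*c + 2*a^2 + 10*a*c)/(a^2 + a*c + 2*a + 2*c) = a*(a + 5*c)/(a + c)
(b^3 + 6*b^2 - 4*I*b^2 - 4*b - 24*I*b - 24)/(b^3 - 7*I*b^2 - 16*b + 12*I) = (b + 6)/(b - 3*I)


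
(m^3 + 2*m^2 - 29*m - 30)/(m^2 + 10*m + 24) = (m^2 - 4*m - 5)/(m + 4)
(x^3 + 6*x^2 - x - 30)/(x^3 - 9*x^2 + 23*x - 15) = (x^3 + 6*x^2 - x - 30)/(x^3 - 9*x^2 + 23*x - 15)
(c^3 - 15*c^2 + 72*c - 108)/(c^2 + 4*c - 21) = (c^2 - 12*c + 36)/(c + 7)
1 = 1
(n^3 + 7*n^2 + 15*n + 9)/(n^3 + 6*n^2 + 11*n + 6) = (n + 3)/(n + 2)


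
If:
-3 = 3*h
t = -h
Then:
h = -1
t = 1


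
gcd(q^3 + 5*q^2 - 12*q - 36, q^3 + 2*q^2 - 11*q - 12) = q - 3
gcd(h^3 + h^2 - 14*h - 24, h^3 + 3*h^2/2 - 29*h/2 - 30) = h^2 - h - 12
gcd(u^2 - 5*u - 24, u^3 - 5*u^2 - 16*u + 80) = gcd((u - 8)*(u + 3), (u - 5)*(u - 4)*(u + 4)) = 1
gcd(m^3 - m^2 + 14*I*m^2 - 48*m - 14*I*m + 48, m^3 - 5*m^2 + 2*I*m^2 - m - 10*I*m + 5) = 1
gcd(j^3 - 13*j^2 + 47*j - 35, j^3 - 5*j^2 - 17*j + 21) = j^2 - 8*j + 7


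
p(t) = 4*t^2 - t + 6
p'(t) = 8*t - 1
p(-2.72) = 38.31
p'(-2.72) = -22.76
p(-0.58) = 7.93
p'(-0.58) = -5.64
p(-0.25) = 6.50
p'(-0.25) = -3.00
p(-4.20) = 80.76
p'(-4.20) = -34.60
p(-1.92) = 22.67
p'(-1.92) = -16.36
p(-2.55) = 34.56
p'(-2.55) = -21.40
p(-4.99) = 110.59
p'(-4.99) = -40.92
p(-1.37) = 14.88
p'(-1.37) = -11.96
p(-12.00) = 594.00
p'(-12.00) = -97.00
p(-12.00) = 594.00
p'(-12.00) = -97.00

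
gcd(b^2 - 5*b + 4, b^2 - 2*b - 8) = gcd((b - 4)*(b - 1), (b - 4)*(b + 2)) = b - 4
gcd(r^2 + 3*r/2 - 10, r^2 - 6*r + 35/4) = r - 5/2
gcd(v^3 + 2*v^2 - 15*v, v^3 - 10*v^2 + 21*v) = v^2 - 3*v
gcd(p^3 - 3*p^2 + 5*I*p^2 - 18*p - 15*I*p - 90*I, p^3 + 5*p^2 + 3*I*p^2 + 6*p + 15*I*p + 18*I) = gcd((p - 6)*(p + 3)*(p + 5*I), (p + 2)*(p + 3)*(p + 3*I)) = p + 3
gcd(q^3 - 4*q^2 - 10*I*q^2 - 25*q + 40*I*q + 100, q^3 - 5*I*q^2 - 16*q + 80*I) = q^2 + q*(-4 - 5*I) + 20*I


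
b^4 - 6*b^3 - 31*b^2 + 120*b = b*(b - 8)*(b - 3)*(b + 5)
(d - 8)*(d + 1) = d^2 - 7*d - 8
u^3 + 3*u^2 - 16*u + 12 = (u - 2)*(u - 1)*(u + 6)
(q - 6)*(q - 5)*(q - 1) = q^3 - 12*q^2 + 41*q - 30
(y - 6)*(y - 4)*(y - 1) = y^3 - 11*y^2 + 34*y - 24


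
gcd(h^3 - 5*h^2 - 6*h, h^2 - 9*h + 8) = 1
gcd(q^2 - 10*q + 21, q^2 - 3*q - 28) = q - 7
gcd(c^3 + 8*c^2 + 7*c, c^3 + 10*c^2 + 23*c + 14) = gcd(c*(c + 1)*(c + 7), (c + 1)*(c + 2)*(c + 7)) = c^2 + 8*c + 7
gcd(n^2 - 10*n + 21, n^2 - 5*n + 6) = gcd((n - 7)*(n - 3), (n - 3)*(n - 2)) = n - 3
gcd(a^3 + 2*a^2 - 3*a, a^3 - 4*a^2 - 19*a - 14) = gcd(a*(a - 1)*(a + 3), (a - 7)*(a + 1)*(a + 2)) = 1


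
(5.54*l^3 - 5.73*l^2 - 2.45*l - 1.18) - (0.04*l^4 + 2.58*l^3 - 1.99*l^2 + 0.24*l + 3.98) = -0.04*l^4 + 2.96*l^3 - 3.74*l^2 - 2.69*l - 5.16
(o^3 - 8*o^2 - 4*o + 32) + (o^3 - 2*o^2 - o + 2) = 2*o^3 - 10*o^2 - 5*o + 34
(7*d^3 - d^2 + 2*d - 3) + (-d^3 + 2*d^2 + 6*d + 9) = 6*d^3 + d^2 + 8*d + 6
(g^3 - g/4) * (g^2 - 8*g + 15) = g^5 - 8*g^4 + 59*g^3/4 + 2*g^2 - 15*g/4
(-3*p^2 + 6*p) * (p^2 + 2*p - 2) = -3*p^4 + 18*p^2 - 12*p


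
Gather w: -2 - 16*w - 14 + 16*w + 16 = 0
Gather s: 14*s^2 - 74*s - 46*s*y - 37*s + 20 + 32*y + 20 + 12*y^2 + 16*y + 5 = 14*s^2 + s*(-46*y - 111) + 12*y^2 + 48*y + 45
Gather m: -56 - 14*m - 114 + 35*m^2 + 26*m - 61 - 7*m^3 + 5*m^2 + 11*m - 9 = -7*m^3 + 40*m^2 + 23*m - 240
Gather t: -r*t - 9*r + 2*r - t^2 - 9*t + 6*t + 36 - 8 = -7*r - t^2 + t*(-r - 3) + 28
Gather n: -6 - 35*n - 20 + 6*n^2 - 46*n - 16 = 6*n^2 - 81*n - 42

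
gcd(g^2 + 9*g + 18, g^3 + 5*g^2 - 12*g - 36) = g + 6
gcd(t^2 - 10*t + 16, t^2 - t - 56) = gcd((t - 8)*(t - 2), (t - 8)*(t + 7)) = t - 8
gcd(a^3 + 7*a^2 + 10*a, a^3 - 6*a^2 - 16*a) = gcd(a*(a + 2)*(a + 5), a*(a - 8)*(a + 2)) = a^2 + 2*a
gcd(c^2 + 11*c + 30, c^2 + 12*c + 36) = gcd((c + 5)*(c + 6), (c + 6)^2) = c + 6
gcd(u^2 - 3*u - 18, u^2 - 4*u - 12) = u - 6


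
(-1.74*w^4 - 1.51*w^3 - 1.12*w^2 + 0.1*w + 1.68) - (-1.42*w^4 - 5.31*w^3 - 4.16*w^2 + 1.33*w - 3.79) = -0.32*w^4 + 3.8*w^3 + 3.04*w^2 - 1.23*w + 5.47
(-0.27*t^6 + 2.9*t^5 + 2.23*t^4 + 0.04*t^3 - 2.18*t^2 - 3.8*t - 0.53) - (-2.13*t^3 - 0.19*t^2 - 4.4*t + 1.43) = -0.27*t^6 + 2.9*t^5 + 2.23*t^4 + 2.17*t^3 - 1.99*t^2 + 0.600000000000001*t - 1.96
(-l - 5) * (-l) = l^2 + 5*l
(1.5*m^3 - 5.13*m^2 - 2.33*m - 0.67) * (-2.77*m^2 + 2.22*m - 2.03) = -4.155*m^5 + 17.5401*m^4 - 7.9795*m^3 + 7.0972*m^2 + 3.2425*m + 1.3601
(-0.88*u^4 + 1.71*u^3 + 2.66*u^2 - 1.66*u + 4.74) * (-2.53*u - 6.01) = 2.2264*u^5 + 0.9625*u^4 - 17.0069*u^3 - 11.7868*u^2 - 2.0156*u - 28.4874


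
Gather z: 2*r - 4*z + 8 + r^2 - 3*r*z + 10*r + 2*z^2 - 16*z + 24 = r^2 + 12*r + 2*z^2 + z*(-3*r - 20) + 32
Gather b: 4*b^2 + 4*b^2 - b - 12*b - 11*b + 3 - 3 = 8*b^2 - 24*b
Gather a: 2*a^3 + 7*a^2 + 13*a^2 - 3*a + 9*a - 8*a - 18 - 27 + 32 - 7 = 2*a^3 + 20*a^2 - 2*a - 20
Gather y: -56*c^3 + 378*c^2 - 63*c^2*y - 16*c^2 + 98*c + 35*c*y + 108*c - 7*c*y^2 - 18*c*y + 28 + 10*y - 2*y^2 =-56*c^3 + 362*c^2 + 206*c + y^2*(-7*c - 2) + y*(-63*c^2 + 17*c + 10) + 28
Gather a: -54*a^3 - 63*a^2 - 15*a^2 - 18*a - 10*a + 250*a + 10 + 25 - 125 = -54*a^3 - 78*a^2 + 222*a - 90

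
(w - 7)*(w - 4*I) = w^2 - 7*w - 4*I*w + 28*I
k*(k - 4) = k^2 - 4*k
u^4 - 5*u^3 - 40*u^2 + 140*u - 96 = (u - 8)*(u - 2)*(u - 1)*(u + 6)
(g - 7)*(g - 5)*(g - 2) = g^3 - 14*g^2 + 59*g - 70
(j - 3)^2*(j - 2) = j^3 - 8*j^2 + 21*j - 18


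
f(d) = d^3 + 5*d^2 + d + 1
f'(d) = 3*d^2 + 10*d + 1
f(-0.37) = 1.26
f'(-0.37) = -2.29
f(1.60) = 19.50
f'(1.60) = 24.68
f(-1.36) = 6.37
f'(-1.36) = -7.05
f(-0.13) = 0.95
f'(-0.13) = -0.25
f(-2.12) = 11.82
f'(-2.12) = -6.72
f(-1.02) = 4.12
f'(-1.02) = -6.08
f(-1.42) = 6.80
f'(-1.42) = -7.15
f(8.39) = 951.94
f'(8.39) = 296.08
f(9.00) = 1144.00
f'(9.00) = 334.00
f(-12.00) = -1019.00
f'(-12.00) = 313.00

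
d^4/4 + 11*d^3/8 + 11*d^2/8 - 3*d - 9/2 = (d/2 + 1)^2*(d - 3/2)*(d + 3)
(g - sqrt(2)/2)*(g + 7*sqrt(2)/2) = g^2 + 3*sqrt(2)*g - 7/2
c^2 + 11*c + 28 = (c + 4)*(c + 7)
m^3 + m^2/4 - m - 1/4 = (m - 1)*(m + 1/4)*(m + 1)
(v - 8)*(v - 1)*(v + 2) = v^3 - 7*v^2 - 10*v + 16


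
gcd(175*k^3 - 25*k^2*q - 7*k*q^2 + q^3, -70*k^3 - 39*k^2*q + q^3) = -35*k^2 - 2*k*q + q^2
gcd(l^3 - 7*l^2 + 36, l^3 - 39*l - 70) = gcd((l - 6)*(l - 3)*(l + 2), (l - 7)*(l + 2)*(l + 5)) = l + 2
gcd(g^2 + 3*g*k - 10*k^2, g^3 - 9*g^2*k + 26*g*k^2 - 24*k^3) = g - 2*k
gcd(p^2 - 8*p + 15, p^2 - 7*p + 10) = p - 5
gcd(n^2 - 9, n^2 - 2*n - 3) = n - 3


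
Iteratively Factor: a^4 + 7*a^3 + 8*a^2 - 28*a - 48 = (a + 4)*(a^3 + 3*a^2 - 4*a - 12) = (a + 2)*(a + 4)*(a^2 + a - 6) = (a - 2)*(a + 2)*(a + 4)*(a + 3)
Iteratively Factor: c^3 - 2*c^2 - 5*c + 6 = (c - 3)*(c^2 + c - 2) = (c - 3)*(c + 2)*(c - 1)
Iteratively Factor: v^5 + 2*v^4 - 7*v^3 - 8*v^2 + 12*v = (v + 3)*(v^4 - v^3 - 4*v^2 + 4*v) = v*(v + 3)*(v^3 - v^2 - 4*v + 4) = v*(v - 1)*(v + 3)*(v^2 - 4) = v*(v - 1)*(v + 2)*(v + 3)*(v - 2)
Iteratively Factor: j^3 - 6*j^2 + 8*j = (j)*(j^2 - 6*j + 8) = j*(j - 4)*(j - 2)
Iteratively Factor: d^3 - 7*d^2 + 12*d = (d - 4)*(d^2 - 3*d) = (d - 4)*(d - 3)*(d)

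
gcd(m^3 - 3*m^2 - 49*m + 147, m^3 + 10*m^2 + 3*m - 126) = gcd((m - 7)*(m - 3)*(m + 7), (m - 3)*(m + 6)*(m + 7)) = m^2 + 4*m - 21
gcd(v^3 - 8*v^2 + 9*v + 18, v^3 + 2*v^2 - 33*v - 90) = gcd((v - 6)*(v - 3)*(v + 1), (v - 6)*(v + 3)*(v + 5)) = v - 6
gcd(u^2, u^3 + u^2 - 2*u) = u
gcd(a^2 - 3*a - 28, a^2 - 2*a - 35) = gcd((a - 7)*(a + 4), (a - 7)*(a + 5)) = a - 7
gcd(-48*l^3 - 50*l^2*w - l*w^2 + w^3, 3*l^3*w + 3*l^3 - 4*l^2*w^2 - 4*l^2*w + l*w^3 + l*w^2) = 1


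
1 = 1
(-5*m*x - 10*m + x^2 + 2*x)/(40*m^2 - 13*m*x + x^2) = (x + 2)/(-8*m + x)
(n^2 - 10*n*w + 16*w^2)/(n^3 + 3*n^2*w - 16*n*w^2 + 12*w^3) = (-n + 8*w)/(-n^2 - 5*n*w + 6*w^2)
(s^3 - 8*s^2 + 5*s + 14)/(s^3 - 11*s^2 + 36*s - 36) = (s^2 - 6*s - 7)/(s^2 - 9*s + 18)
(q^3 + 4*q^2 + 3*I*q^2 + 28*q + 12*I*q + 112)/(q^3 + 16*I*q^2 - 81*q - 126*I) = (q^2 + 4*q*(1 - I) - 16*I)/(q^2 + 9*I*q - 18)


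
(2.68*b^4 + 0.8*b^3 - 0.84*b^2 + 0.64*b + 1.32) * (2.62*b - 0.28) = 7.0216*b^5 + 1.3456*b^4 - 2.4248*b^3 + 1.912*b^2 + 3.2792*b - 0.3696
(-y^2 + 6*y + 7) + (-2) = -y^2 + 6*y + 5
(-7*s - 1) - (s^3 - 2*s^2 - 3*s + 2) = -s^3 + 2*s^2 - 4*s - 3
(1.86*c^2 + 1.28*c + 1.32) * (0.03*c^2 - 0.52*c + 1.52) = 0.0558*c^4 - 0.9288*c^3 + 2.2012*c^2 + 1.2592*c + 2.0064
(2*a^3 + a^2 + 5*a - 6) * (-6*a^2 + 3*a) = -12*a^5 - 27*a^3 + 51*a^2 - 18*a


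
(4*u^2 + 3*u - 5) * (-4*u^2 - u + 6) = -16*u^4 - 16*u^3 + 41*u^2 + 23*u - 30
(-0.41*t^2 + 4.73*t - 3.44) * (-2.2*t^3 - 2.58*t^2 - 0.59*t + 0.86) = 0.902*t^5 - 9.3482*t^4 - 4.3935*t^3 + 5.7319*t^2 + 6.0974*t - 2.9584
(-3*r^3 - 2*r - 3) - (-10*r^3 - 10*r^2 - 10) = 7*r^3 + 10*r^2 - 2*r + 7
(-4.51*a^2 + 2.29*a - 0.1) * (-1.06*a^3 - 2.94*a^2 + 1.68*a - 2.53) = 4.7806*a^5 + 10.832*a^4 - 14.2034*a^3 + 15.5515*a^2 - 5.9617*a + 0.253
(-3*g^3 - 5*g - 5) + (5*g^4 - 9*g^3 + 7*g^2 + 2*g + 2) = 5*g^4 - 12*g^3 + 7*g^2 - 3*g - 3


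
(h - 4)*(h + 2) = h^2 - 2*h - 8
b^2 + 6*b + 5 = (b + 1)*(b + 5)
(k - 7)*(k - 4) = k^2 - 11*k + 28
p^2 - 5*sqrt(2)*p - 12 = (p - 6*sqrt(2))*(p + sqrt(2))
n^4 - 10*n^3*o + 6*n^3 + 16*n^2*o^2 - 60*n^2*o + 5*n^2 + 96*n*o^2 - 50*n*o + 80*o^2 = (n + 1)*(n + 5)*(n - 8*o)*(n - 2*o)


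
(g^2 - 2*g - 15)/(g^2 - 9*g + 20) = (g + 3)/(g - 4)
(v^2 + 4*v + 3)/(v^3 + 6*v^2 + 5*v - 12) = (v + 1)/(v^2 + 3*v - 4)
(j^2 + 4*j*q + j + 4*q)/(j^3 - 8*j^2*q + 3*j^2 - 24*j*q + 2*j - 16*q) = (-j - 4*q)/(-j^2 + 8*j*q - 2*j + 16*q)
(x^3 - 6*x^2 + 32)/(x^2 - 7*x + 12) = (x^2 - 2*x - 8)/(x - 3)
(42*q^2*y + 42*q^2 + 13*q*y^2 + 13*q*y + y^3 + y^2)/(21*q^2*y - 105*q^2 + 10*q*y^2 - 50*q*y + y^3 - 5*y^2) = (6*q*y + 6*q + y^2 + y)/(3*q*y - 15*q + y^2 - 5*y)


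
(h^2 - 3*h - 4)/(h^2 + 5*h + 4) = (h - 4)/(h + 4)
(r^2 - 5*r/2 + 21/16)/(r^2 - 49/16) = (4*r - 3)/(4*r + 7)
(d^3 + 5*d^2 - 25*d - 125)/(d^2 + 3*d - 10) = (d^2 - 25)/(d - 2)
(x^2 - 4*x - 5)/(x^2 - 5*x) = (x + 1)/x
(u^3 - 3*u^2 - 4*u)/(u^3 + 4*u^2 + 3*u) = (u - 4)/(u + 3)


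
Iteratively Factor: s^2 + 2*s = (s + 2)*(s)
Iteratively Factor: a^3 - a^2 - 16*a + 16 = (a + 4)*(a^2 - 5*a + 4) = (a - 1)*(a + 4)*(a - 4)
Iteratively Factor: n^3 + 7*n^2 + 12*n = (n + 4)*(n^2 + 3*n) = (n + 3)*(n + 4)*(n)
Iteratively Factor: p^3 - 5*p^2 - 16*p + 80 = (p + 4)*(p^2 - 9*p + 20) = (p - 5)*(p + 4)*(p - 4)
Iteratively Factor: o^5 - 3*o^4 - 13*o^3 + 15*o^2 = (o)*(o^4 - 3*o^3 - 13*o^2 + 15*o) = o*(o + 3)*(o^3 - 6*o^2 + 5*o) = o^2*(o + 3)*(o^2 - 6*o + 5) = o^2*(o - 5)*(o + 3)*(o - 1)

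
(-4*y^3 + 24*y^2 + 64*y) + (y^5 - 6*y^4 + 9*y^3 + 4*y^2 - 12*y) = y^5 - 6*y^4 + 5*y^3 + 28*y^2 + 52*y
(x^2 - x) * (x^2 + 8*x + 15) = x^4 + 7*x^3 + 7*x^2 - 15*x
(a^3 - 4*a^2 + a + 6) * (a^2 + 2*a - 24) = a^5 - 2*a^4 - 31*a^3 + 104*a^2 - 12*a - 144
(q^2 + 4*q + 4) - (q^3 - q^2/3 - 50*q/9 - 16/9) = -q^3 + 4*q^2/3 + 86*q/9 + 52/9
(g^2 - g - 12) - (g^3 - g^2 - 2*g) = -g^3 + 2*g^2 + g - 12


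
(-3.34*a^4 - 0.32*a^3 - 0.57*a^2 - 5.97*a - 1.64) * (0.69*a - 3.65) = -2.3046*a^5 + 11.9702*a^4 + 0.7747*a^3 - 2.0388*a^2 + 20.6589*a + 5.986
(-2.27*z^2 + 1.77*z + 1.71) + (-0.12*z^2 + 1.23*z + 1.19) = -2.39*z^2 + 3.0*z + 2.9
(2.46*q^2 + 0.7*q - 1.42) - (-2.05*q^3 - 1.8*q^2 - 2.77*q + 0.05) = 2.05*q^3 + 4.26*q^2 + 3.47*q - 1.47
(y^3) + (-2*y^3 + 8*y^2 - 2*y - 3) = -y^3 + 8*y^2 - 2*y - 3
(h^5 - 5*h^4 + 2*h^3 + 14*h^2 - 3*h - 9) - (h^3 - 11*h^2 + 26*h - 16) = h^5 - 5*h^4 + h^3 + 25*h^2 - 29*h + 7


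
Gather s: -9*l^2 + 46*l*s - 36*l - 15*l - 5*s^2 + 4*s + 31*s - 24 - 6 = -9*l^2 - 51*l - 5*s^2 + s*(46*l + 35) - 30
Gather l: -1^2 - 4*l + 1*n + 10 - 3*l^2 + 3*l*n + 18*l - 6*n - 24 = -3*l^2 + l*(3*n + 14) - 5*n - 15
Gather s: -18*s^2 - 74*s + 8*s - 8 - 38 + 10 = -18*s^2 - 66*s - 36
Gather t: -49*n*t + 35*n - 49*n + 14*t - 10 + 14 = -14*n + t*(14 - 49*n) + 4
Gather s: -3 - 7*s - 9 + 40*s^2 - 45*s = 40*s^2 - 52*s - 12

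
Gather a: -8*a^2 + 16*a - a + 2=-8*a^2 + 15*a + 2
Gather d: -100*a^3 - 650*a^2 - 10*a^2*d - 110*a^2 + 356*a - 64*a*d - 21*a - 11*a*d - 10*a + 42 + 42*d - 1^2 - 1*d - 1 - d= -100*a^3 - 760*a^2 + 325*a + d*(-10*a^2 - 75*a + 40) + 40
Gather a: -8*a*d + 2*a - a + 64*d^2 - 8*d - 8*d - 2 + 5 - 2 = a*(1 - 8*d) + 64*d^2 - 16*d + 1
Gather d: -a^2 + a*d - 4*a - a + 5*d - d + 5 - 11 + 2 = -a^2 - 5*a + d*(a + 4) - 4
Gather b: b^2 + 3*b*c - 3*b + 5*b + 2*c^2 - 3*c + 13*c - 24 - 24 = b^2 + b*(3*c + 2) + 2*c^2 + 10*c - 48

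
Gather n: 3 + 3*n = 3*n + 3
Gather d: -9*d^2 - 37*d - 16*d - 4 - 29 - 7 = -9*d^2 - 53*d - 40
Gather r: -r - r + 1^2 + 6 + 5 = 12 - 2*r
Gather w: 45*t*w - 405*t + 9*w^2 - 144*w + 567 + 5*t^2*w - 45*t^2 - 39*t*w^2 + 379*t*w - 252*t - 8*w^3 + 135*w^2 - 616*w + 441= -45*t^2 - 657*t - 8*w^3 + w^2*(144 - 39*t) + w*(5*t^2 + 424*t - 760) + 1008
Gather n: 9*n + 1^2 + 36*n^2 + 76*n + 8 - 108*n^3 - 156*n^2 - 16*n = -108*n^3 - 120*n^2 + 69*n + 9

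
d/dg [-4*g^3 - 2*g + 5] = -12*g^2 - 2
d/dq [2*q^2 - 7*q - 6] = 4*q - 7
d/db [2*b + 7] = 2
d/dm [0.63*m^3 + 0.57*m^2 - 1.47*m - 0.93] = 1.89*m^2 + 1.14*m - 1.47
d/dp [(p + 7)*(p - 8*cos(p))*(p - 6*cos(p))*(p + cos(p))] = -(p + 7)*(p - 8*cos(p))*(p - 6*cos(p))*(sin(p) - 1) + (p + 7)*(p - 8*cos(p))*(p + cos(p))*(6*sin(p) + 1) + (p + 7)*(p - 6*cos(p))*(p + cos(p))*(8*sin(p) + 1) + (p - 8*cos(p))*(p - 6*cos(p))*(p + cos(p))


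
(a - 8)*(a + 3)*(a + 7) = a^3 + 2*a^2 - 59*a - 168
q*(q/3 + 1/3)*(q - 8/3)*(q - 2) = q^4/3 - 11*q^3/9 + 2*q^2/9 + 16*q/9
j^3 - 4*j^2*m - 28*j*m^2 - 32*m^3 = (j - 8*m)*(j + 2*m)^2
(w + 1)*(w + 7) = w^2 + 8*w + 7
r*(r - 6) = r^2 - 6*r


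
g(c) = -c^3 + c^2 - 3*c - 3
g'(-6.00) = -123.00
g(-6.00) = 267.00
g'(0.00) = -3.00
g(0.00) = -3.00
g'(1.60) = -7.48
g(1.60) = -9.34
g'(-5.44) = -102.66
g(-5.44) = 203.90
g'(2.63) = -18.49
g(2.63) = -22.16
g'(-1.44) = -12.10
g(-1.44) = 6.38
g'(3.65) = -35.67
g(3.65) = -49.25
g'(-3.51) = -46.98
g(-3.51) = 63.09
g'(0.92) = -3.70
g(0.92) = -5.69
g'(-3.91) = -56.68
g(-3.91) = 83.79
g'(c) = -3*c^2 + 2*c - 3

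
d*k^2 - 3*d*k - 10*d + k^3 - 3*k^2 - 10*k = (d + k)*(k - 5)*(k + 2)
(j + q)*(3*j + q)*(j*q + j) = 3*j^3*q + 3*j^3 + 4*j^2*q^2 + 4*j^2*q + j*q^3 + j*q^2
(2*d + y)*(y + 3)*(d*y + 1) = 2*d^2*y^2 + 6*d^2*y + d*y^3 + 3*d*y^2 + 2*d*y + 6*d + y^2 + 3*y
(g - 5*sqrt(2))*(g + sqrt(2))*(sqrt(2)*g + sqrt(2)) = sqrt(2)*g^3 - 8*g^2 + sqrt(2)*g^2 - 10*sqrt(2)*g - 8*g - 10*sqrt(2)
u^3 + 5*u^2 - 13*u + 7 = (u - 1)^2*(u + 7)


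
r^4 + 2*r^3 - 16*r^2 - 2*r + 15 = (r - 3)*(r - 1)*(r + 1)*(r + 5)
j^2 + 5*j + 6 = (j + 2)*(j + 3)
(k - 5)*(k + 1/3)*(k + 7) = k^3 + 7*k^2/3 - 103*k/3 - 35/3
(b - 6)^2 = b^2 - 12*b + 36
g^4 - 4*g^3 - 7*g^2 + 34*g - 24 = (g - 4)*(g - 2)*(g - 1)*(g + 3)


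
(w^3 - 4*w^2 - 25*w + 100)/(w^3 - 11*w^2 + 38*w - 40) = (w + 5)/(w - 2)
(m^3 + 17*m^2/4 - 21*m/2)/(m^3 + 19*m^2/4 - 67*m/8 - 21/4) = 2*m/(2*m + 1)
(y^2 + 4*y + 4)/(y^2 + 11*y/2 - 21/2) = 2*(y^2 + 4*y + 4)/(2*y^2 + 11*y - 21)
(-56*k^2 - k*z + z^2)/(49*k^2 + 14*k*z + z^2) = (-8*k + z)/(7*k + z)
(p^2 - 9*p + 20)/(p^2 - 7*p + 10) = (p - 4)/(p - 2)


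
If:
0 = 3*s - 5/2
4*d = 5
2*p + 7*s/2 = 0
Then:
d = 5/4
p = -35/24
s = 5/6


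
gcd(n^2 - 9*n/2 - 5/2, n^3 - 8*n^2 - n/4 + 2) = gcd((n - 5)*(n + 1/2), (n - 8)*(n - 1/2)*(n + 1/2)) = n + 1/2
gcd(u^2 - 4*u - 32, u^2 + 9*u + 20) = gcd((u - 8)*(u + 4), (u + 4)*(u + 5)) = u + 4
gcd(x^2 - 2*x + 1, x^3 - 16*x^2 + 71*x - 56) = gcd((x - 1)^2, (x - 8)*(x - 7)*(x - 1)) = x - 1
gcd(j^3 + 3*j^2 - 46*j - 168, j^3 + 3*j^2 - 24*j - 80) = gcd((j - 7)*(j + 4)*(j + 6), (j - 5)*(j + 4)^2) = j + 4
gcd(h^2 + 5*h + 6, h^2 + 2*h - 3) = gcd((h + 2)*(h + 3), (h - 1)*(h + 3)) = h + 3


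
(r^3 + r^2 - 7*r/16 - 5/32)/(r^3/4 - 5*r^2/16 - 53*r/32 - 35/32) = (8*r^2 - 2*r - 1)/(2*r^2 - 5*r - 7)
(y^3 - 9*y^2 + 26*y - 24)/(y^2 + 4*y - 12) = (y^2 - 7*y + 12)/(y + 6)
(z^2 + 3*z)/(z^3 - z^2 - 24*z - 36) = z/(z^2 - 4*z - 12)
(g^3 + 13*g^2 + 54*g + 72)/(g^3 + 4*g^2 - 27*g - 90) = (g + 4)/(g - 5)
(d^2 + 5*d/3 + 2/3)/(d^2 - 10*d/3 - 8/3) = (d + 1)/(d - 4)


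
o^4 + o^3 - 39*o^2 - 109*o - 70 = (o - 7)*(o + 1)*(o + 2)*(o + 5)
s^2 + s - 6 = (s - 2)*(s + 3)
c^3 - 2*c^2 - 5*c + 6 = (c - 3)*(c - 1)*(c + 2)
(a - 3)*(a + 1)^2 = a^3 - a^2 - 5*a - 3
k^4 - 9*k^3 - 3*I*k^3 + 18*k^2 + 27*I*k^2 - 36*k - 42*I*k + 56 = (k - 7)*(k - 2)*(k - 4*I)*(k + I)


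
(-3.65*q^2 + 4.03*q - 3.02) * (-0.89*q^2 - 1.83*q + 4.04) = 3.2485*q^4 + 3.0928*q^3 - 19.4331*q^2 + 21.8078*q - 12.2008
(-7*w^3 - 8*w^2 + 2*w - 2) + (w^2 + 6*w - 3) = -7*w^3 - 7*w^2 + 8*w - 5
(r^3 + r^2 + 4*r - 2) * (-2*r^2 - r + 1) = -2*r^5 - 3*r^4 - 8*r^3 + r^2 + 6*r - 2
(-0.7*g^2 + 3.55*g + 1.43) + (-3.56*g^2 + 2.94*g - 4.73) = -4.26*g^2 + 6.49*g - 3.3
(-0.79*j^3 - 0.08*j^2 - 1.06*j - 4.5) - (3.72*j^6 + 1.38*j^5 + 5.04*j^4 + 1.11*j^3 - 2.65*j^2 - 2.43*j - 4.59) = -3.72*j^6 - 1.38*j^5 - 5.04*j^4 - 1.9*j^3 + 2.57*j^2 + 1.37*j + 0.0899999999999999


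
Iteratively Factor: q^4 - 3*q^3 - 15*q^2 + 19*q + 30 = (q - 2)*(q^3 - q^2 - 17*q - 15) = (q - 5)*(q - 2)*(q^2 + 4*q + 3) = (q - 5)*(q - 2)*(q + 3)*(q + 1)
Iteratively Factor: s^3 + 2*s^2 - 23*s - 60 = (s + 4)*(s^2 - 2*s - 15) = (s - 5)*(s + 4)*(s + 3)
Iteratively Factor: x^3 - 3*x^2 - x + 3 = (x - 3)*(x^2 - 1) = (x - 3)*(x - 1)*(x + 1)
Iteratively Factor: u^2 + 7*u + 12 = (u + 3)*(u + 4)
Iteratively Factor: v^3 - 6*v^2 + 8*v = (v - 2)*(v^2 - 4*v) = (v - 4)*(v - 2)*(v)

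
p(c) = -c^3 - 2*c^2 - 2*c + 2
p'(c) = -3*c^2 - 4*c - 2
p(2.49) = -30.82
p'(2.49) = -30.56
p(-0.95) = 2.95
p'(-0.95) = -0.91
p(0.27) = 1.29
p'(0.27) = -3.30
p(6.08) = -308.85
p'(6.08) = -137.22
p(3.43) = -68.74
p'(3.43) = -51.01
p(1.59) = -10.26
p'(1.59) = -15.94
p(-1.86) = 5.24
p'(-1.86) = -4.94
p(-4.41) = 57.69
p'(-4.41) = -42.70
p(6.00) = -298.00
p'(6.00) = -134.00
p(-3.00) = 17.00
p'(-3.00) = -17.00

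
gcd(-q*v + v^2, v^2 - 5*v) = v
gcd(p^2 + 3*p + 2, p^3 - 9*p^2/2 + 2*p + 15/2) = p + 1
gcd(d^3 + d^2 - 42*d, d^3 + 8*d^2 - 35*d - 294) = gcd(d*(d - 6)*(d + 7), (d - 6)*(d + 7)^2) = d^2 + d - 42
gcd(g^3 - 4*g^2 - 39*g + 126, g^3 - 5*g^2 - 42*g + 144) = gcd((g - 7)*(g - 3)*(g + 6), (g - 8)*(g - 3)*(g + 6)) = g^2 + 3*g - 18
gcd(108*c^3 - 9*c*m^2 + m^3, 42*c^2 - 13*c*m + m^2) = 6*c - m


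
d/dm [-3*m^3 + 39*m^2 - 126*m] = -9*m^2 + 78*m - 126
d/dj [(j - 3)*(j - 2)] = 2*j - 5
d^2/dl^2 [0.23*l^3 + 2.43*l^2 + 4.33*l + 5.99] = 1.38*l + 4.86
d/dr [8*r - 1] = 8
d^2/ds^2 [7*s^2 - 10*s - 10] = 14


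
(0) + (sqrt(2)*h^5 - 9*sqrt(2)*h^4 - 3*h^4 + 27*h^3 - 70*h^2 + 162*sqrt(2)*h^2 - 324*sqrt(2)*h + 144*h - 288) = sqrt(2)*h^5 - 9*sqrt(2)*h^4 - 3*h^4 + 27*h^3 - 70*h^2 + 162*sqrt(2)*h^2 - 324*sqrt(2)*h + 144*h - 288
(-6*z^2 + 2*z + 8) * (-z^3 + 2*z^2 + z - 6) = 6*z^5 - 14*z^4 - 10*z^3 + 54*z^2 - 4*z - 48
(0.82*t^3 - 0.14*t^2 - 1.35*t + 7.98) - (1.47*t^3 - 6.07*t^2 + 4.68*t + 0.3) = -0.65*t^3 + 5.93*t^2 - 6.03*t + 7.68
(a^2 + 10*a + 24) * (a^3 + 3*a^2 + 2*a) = a^5 + 13*a^4 + 56*a^3 + 92*a^2 + 48*a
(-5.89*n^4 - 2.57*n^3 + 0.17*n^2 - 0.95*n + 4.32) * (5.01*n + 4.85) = -29.5089*n^5 - 41.4422*n^4 - 11.6128*n^3 - 3.935*n^2 + 17.0357*n + 20.952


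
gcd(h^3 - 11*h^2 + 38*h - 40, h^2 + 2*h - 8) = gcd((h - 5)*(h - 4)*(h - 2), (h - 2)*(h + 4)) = h - 2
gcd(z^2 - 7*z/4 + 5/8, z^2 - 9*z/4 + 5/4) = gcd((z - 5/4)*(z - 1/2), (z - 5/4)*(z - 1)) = z - 5/4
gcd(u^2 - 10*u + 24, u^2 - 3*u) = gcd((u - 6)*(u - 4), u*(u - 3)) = 1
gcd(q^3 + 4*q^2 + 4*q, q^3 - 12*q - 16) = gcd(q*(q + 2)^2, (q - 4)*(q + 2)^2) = q^2 + 4*q + 4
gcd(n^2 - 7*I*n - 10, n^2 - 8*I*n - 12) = n - 2*I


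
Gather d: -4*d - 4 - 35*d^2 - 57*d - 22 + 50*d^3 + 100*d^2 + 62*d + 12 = 50*d^3 + 65*d^2 + d - 14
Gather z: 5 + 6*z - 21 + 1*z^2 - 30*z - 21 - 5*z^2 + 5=-4*z^2 - 24*z - 32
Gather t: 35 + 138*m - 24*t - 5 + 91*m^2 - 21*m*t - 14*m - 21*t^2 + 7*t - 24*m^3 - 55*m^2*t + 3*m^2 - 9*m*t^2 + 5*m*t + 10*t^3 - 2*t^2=-24*m^3 + 94*m^2 + 124*m + 10*t^3 + t^2*(-9*m - 23) + t*(-55*m^2 - 16*m - 17) + 30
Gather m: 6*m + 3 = 6*m + 3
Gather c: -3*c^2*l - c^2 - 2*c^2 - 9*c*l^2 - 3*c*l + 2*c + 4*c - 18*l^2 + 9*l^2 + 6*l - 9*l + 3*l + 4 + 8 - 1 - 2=c^2*(-3*l - 3) + c*(-9*l^2 - 3*l + 6) - 9*l^2 + 9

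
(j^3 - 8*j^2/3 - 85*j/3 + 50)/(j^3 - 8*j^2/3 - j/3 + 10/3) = (j^2 - j - 30)/(j^2 - j - 2)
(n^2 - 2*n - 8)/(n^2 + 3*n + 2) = (n - 4)/(n + 1)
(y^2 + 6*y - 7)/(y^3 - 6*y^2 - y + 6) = (y + 7)/(y^2 - 5*y - 6)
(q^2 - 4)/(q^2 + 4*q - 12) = (q + 2)/(q + 6)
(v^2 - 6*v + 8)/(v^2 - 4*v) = (v - 2)/v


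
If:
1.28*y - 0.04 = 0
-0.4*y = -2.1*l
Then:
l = 0.01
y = 0.03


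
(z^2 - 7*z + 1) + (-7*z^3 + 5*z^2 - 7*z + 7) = -7*z^3 + 6*z^2 - 14*z + 8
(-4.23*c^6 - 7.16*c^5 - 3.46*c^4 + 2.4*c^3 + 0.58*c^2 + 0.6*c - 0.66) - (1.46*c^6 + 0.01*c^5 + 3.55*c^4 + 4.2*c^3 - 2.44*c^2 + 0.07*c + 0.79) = -5.69*c^6 - 7.17*c^5 - 7.01*c^4 - 1.8*c^3 + 3.02*c^2 + 0.53*c - 1.45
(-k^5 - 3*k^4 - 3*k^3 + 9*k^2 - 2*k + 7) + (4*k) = -k^5 - 3*k^4 - 3*k^3 + 9*k^2 + 2*k + 7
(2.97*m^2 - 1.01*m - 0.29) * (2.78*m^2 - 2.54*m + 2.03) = 8.2566*m^4 - 10.3516*m^3 + 7.7883*m^2 - 1.3137*m - 0.5887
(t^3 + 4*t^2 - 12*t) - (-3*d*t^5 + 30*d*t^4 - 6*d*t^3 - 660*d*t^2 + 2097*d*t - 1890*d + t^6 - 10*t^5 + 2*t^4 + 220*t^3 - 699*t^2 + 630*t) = 3*d*t^5 - 30*d*t^4 + 6*d*t^3 + 660*d*t^2 - 2097*d*t + 1890*d - t^6 + 10*t^5 - 2*t^4 - 219*t^3 + 703*t^2 - 642*t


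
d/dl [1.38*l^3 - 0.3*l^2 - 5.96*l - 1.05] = 4.14*l^2 - 0.6*l - 5.96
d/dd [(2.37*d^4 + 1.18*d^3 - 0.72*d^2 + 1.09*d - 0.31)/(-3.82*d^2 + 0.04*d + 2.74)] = (-18.1068*d^5 - 4.2232*d^4 + 26.0696*d^3 + 13.8346*d^2 - 6.314*d + 2.999)/(14.5924*d^4 - 0.3056*d^3 - 20.932*d^2 + 0.2192*d + 7.5076)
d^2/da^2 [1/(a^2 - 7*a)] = 2*(-a*(a - 7) + (2*a - 7)^2)/(a^3*(a - 7)^3)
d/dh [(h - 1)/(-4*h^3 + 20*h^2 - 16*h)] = (h - 2)/(2*h^2*(h^2 - 8*h + 16))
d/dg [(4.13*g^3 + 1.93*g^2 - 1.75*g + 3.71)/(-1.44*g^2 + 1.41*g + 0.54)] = (-5.9472*g^4 + 11.6466*g^3 + 6.8919*g^2 + 12.7692*g - 6.1761)/(2.0736*g^4 - 4.0608*g^3 + 0.4329*g^2 + 1.5228*g + 0.2916)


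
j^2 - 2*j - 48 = (j - 8)*(j + 6)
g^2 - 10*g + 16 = (g - 8)*(g - 2)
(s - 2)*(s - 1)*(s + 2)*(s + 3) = s^4 + 2*s^3 - 7*s^2 - 8*s + 12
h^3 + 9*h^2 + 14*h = h*(h + 2)*(h + 7)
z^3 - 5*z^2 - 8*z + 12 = (z - 6)*(z - 1)*(z + 2)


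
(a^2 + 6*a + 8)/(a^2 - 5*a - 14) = (a + 4)/(a - 7)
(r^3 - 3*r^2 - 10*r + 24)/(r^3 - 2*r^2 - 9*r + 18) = (r - 4)/(r - 3)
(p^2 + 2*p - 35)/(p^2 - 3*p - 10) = (p + 7)/(p + 2)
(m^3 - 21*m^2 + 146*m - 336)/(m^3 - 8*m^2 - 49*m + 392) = (m - 6)/(m + 7)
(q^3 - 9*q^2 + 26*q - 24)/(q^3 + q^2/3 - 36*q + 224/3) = 3*(q^2 - 5*q + 6)/(3*q^2 + 13*q - 56)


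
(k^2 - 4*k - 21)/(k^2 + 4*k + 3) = (k - 7)/(k + 1)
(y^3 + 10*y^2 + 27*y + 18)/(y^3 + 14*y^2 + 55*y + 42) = (y + 3)/(y + 7)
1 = 1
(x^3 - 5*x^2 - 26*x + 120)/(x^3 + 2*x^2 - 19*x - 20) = (x - 6)/(x + 1)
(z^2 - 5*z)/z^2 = (z - 5)/z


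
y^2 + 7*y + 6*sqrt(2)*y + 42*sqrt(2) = (y + 7)*(y + 6*sqrt(2))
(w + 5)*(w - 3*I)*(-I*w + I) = -I*w^3 - 3*w^2 - 4*I*w^2 - 12*w + 5*I*w + 15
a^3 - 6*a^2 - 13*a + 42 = (a - 7)*(a - 2)*(a + 3)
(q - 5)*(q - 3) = q^2 - 8*q + 15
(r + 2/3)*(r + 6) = r^2 + 20*r/3 + 4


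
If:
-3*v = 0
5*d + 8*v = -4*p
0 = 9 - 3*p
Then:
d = -12/5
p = 3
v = 0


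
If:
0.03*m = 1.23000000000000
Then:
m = 41.00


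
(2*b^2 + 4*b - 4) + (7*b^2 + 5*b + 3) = 9*b^2 + 9*b - 1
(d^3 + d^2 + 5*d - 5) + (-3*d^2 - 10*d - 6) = d^3 - 2*d^2 - 5*d - 11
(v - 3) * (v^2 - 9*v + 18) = v^3 - 12*v^2 + 45*v - 54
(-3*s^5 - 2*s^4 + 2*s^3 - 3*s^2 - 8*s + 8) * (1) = -3*s^5 - 2*s^4 + 2*s^3 - 3*s^2 - 8*s + 8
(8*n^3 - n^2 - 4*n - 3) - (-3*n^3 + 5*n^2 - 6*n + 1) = 11*n^3 - 6*n^2 + 2*n - 4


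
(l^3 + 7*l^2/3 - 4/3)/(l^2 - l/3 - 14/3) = (3*l^2 + l - 2)/(3*l - 7)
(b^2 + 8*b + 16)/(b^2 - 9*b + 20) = (b^2 + 8*b + 16)/(b^2 - 9*b + 20)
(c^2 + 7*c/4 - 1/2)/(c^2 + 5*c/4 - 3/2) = (4*c - 1)/(4*c - 3)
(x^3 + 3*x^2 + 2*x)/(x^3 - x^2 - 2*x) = (x + 2)/(x - 2)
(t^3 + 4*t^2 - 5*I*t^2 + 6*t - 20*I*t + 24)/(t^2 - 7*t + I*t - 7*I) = (t^2 + t*(4 - 6*I) - 24*I)/(t - 7)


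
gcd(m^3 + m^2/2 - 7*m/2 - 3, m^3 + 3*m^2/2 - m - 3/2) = m^2 + 5*m/2 + 3/2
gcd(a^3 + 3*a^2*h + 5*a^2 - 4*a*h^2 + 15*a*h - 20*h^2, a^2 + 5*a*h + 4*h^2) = a + 4*h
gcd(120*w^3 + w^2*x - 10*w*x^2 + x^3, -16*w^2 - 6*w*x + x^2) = -8*w + x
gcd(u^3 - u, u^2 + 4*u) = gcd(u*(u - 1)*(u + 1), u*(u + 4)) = u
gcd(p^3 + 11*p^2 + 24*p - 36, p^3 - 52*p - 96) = p + 6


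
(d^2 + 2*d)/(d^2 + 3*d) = (d + 2)/(d + 3)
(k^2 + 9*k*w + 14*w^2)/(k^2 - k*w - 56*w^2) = (-k - 2*w)/(-k + 8*w)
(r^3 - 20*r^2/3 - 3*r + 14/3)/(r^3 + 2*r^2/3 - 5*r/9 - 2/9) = 3*(r - 7)/(3*r + 1)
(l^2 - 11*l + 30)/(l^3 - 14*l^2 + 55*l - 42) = (l - 5)/(l^2 - 8*l + 7)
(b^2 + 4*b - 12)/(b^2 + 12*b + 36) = (b - 2)/(b + 6)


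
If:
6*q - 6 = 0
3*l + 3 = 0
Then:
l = -1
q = 1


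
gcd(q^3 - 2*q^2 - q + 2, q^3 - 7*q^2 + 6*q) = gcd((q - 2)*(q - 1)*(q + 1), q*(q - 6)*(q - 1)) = q - 1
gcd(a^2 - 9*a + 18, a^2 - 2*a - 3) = a - 3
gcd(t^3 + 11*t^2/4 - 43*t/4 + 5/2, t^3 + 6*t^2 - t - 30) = t^2 + 3*t - 10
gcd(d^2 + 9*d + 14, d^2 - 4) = d + 2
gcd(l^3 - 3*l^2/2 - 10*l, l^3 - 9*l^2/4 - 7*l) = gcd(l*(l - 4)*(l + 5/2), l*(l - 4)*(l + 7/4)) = l^2 - 4*l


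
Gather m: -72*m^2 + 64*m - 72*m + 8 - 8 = -72*m^2 - 8*m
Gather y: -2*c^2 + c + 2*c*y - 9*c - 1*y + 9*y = -2*c^2 - 8*c + y*(2*c + 8)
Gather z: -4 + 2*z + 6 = 2*z + 2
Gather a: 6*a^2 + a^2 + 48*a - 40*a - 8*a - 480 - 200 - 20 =7*a^2 - 700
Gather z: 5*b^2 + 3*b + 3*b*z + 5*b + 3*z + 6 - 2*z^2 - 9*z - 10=5*b^2 + 8*b - 2*z^2 + z*(3*b - 6) - 4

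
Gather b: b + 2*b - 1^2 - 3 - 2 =3*b - 6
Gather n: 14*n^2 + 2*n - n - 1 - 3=14*n^2 + n - 4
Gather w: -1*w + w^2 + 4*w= w^2 + 3*w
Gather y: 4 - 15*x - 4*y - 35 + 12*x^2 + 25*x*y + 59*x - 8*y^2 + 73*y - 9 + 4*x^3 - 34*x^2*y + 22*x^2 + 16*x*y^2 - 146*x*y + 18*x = 4*x^3 + 34*x^2 + 62*x + y^2*(16*x - 8) + y*(-34*x^2 - 121*x + 69) - 40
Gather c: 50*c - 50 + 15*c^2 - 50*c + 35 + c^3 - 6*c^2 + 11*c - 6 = c^3 + 9*c^2 + 11*c - 21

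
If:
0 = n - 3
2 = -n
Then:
No Solution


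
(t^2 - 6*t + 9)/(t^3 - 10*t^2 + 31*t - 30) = (t - 3)/(t^2 - 7*t + 10)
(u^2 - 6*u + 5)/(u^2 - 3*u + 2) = (u - 5)/(u - 2)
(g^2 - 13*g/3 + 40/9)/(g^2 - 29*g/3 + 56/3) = (g - 5/3)/(g - 7)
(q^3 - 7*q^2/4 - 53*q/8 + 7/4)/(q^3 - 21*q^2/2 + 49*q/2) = (4*q^2 + 7*q - 2)/(4*q*(q - 7))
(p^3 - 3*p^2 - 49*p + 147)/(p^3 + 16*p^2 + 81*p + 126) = (p^2 - 10*p + 21)/(p^2 + 9*p + 18)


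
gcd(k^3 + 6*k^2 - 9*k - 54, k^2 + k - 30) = k + 6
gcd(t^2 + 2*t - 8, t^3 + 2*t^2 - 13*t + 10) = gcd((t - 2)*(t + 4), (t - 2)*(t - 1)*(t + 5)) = t - 2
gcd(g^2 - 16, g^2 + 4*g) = g + 4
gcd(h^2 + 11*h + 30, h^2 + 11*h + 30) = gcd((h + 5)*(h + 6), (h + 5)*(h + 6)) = h^2 + 11*h + 30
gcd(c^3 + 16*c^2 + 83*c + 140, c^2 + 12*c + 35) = c^2 + 12*c + 35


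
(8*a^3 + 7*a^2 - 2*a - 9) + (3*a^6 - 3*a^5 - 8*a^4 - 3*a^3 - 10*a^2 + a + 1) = 3*a^6 - 3*a^5 - 8*a^4 + 5*a^3 - 3*a^2 - a - 8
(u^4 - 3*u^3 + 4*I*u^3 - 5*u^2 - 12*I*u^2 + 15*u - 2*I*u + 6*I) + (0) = u^4 - 3*u^3 + 4*I*u^3 - 5*u^2 - 12*I*u^2 + 15*u - 2*I*u + 6*I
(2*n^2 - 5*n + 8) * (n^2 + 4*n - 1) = 2*n^4 + 3*n^3 - 14*n^2 + 37*n - 8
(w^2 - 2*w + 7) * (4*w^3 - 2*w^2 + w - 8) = 4*w^5 - 10*w^4 + 33*w^3 - 24*w^2 + 23*w - 56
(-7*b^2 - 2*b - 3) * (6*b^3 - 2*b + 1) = -42*b^5 - 12*b^4 - 4*b^3 - 3*b^2 + 4*b - 3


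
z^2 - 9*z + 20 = (z - 5)*(z - 4)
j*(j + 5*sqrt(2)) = j^2 + 5*sqrt(2)*j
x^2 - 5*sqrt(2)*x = x*(x - 5*sqrt(2))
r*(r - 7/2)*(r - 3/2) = r^3 - 5*r^2 + 21*r/4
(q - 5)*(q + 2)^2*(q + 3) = q^4 + 2*q^3 - 19*q^2 - 68*q - 60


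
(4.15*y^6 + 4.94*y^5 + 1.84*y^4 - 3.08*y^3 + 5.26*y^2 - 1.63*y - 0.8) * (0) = 0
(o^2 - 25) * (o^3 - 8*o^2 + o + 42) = o^5 - 8*o^4 - 24*o^3 + 242*o^2 - 25*o - 1050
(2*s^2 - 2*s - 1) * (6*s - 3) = 12*s^3 - 18*s^2 + 3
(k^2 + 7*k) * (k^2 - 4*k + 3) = k^4 + 3*k^3 - 25*k^2 + 21*k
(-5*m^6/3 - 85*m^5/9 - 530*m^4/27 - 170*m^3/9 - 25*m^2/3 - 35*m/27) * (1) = -5*m^6/3 - 85*m^5/9 - 530*m^4/27 - 170*m^3/9 - 25*m^2/3 - 35*m/27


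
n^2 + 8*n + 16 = (n + 4)^2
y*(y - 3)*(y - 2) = y^3 - 5*y^2 + 6*y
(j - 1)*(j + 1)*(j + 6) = j^3 + 6*j^2 - j - 6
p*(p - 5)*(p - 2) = p^3 - 7*p^2 + 10*p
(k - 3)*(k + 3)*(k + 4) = k^3 + 4*k^2 - 9*k - 36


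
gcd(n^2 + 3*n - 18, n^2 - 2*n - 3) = n - 3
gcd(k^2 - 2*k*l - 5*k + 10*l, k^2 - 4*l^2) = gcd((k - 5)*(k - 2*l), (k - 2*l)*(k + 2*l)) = k - 2*l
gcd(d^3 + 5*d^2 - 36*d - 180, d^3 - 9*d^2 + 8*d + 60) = d - 6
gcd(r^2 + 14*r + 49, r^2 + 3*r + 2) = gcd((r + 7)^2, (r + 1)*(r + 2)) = 1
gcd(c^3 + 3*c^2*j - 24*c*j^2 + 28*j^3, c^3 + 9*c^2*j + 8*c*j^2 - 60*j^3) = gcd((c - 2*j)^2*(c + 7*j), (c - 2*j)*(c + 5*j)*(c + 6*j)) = c - 2*j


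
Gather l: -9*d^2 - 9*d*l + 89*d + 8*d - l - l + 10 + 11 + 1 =-9*d^2 + 97*d + l*(-9*d - 2) + 22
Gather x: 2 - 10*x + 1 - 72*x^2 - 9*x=-72*x^2 - 19*x + 3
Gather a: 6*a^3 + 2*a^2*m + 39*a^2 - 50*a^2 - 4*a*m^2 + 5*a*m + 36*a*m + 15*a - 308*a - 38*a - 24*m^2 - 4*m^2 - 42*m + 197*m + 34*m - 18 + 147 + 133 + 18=6*a^3 + a^2*(2*m - 11) + a*(-4*m^2 + 41*m - 331) - 28*m^2 + 189*m + 280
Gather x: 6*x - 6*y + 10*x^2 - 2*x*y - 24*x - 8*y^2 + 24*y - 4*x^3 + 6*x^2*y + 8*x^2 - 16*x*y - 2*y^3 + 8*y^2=-4*x^3 + x^2*(6*y + 18) + x*(-18*y - 18) - 2*y^3 + 18*y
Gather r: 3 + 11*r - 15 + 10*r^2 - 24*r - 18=10*r^2 - 13*r - 30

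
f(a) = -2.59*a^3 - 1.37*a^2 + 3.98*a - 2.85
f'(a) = -7.77*a^2 - 2.74*a + 3.98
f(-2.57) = 21.84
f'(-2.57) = -40.30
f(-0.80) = -5.58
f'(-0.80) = 1.20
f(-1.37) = -4.21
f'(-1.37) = -6.85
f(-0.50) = -4.86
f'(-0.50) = 3.41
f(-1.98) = 4.00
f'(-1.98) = -21.06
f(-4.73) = 221.76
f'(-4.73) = -156.90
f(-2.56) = 21.44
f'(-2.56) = -39.93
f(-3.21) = 55.92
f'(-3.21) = -67.29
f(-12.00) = 4227.63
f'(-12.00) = -1082.02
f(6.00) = -587.73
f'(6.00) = -292.18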